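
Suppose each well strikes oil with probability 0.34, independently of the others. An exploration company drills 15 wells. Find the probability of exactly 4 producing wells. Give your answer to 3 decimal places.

0.189

X ~ Binomial(n=15, p=0.34).
P(X=4) = C(15,4) · p^4 · (1−p)^11
= 1365 · 0.013363 · 0.010351 = 0.18881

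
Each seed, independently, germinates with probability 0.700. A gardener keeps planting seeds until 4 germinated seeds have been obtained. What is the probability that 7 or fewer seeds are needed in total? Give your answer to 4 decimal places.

0.8740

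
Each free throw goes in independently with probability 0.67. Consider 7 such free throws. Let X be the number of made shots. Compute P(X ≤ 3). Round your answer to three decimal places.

X ~ Binomial(7, 0.67); P(X ≤ 3) = Σ C(7,k) p^k (1−p)^(7−k) over k:
  k=0: C(7,0)·0.67^0·0.33^7 = 0.00043
  k=1: C(7,1)·0.67^1·0.33^6 = 0.00606
  k=2: C(7,2)·0.67^2·0.33^5 = 0.03689
  k=3: C(7,3)·0.67^3·0.33^4 = 0.12484
Total = 0.16821

0.168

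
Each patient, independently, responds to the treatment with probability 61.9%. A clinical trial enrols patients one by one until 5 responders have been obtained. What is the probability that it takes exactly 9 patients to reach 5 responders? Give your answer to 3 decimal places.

Y = trial on which the fifth success occurs; negative binomial, r=5, p=0.619.
P(Y=9) = C(8,4) · p^5 · (1−p)^4
= 70 · 0.090877 · 0.021072 = 0.13405

0.134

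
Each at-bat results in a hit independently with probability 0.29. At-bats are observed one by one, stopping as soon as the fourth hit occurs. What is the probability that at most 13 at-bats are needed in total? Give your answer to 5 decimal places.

0.54781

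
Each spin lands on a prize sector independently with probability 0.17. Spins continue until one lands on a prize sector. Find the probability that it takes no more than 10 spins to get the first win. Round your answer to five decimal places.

0.84484

Y = number of spins to the first success; geometric, p = 0.17.
P(Y ≤ 10) = 1 − (1−p)^10 = 1 − 0.1551604 = 0.8448396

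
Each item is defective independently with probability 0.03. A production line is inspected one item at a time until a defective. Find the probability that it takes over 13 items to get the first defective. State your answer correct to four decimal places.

0.6730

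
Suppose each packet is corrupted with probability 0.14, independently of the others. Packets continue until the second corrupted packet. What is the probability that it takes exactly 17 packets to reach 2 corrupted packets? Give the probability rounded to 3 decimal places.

0.033

Y = trial on which the second success occurs; negative binomial, r=2, p=0.14.
P(Y=17) = C(16,1) · p^2 · (1−p)^15
= 16 · 0.0196 · 0.10411 = 0.03265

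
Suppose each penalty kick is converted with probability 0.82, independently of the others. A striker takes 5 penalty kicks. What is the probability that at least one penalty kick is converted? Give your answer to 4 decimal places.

0.9998

P(at least one) = 1 − P(none) = 1 − (1 − 0.82)^5
= 1 − 0.000189 = 0.999811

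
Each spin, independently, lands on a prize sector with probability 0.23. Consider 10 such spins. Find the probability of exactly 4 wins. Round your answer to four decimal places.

0.1225

X ~ Binomial(n=10, p=0.23).
P(X=4) = C(10,4) · p^4 · (1−p)^6
= 210 · 0.0027984 · 0.20842 = 0.122483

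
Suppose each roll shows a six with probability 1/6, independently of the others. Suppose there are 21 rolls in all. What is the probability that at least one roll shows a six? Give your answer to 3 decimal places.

P(at least one) = 1 − P(none) = 1 − (1 − 0.166667)^21
= 1 − 0.02174 = 0.97826

0.978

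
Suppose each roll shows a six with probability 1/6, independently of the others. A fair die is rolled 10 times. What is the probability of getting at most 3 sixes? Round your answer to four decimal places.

0.9303

X ~ Binomial(10, 0.166667); P(X ≤ 3) = Σ C(10,k) p^k (1−p)^(10−k) over k:
  k=0: C(10,0)·0.166667^0·0.833333^10 = 0.161506
  k=1: C(10,1)·0.166667^1·0.833333^9 = 0.323011
  k=2: C(10,2)·0.166667^2·0.833333^8 = 0.290710
  k=3: C(10,3)·0.166667^3·0.833333^7 = 0.155045
Total = 0.930272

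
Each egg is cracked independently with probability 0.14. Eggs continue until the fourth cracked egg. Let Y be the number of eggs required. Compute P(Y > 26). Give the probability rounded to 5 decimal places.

0.49656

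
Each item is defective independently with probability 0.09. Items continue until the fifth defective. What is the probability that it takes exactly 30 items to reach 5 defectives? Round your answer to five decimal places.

Y = trial on which the fifth success occurs; negative binomial, r=5, p=0.09.
P(Y=30) = C(29,4) · p^5 · (1−p)^25
= 23751 · 5.9049e-06 · 0.094631 = 0.0132718

0.01327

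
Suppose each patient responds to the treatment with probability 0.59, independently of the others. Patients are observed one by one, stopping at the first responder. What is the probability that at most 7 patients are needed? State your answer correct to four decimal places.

Y = number of patients to the first success; geometric, p = 0.59.
P(Y ≤ 7) = 1 − (1−p)^7 = 1 − 0.001948 = 0.998052

0.9981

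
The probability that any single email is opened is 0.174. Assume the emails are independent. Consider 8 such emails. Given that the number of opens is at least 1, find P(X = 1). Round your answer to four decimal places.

X ~ Binomial(8, 0.174). Want P(X=1 | X≥1) = P(X=1) / P(X≥1).
P(X=1) = C(8,1)·0.174^1·0.826^7 = 0.365174
P(X≥1) = 1 − 0.216691 = 0.783309
Ratio = 0.365174 / 0.783309 = 0.466194

0.4662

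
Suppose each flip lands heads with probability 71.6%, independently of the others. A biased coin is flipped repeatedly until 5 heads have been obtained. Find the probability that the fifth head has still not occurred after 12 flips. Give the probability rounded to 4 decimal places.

0.0066

Needing more than 12 flips ⇔ fewer than 5 successes in the first 12. With X ~ Binomial(12, 0.716), P(Y > 12) = P(X ≤ 4).
  k=0: C(12,0)·0.716^0·0.284^12 = 0.000000
  k=1: C(12,1)·0.716^1·0.284^11 = 0.000008
  k=2: C(12,2)·0.716^2·0.284^10 = 0.000115
  k=3: C(12,3)·0.716^3·0.284^9 = 0.000971
  k=4: C(12,4)·0.716^4·0.284^8 = 0.005506
P(X ≤ 4) = 0.006600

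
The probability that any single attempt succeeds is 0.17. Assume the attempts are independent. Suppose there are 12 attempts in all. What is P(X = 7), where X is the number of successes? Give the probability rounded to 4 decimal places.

0.0013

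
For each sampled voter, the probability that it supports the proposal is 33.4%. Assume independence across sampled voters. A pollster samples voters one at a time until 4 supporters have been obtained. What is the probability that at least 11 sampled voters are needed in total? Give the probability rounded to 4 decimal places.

Needing more than 10 sampled voters ⇔ fewer than 4 successes in the first 10. With X ~ Binomial(10, 0.334), P(Y > 10) = P(X ≤ 3).
  k=0: C(10,0)·0.334^0·0.666^10 = 0.017169
  k=1: C(10,1)·0.334^1·0.666^9 = 0.086102
  k=2: C(10,2)·0.334^2·0.666^8 = 0.194312
  k=3: C(10,3)·0.334^3·0.666^7 = 0.259860
P(X ≤ 3) = 0.557443

0.5574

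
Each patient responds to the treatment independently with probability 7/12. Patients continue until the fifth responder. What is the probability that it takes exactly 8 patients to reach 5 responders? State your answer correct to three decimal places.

0.171

Y = trial on which the fifth success occurs; negative binomial, r=5, p=0.583333.
P(Y=8) = C(7,4) · p^5 · (1−p)^3
= 35 · 0.067544 · 0.072338 = 0.17101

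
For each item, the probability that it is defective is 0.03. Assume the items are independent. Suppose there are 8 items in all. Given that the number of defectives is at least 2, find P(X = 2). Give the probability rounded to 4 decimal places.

0.9396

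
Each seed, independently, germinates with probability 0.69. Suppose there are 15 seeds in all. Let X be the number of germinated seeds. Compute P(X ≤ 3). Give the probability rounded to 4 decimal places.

X ~ Binomial(15, 0.69); P(X ≤ 3) = Σ C(15,k) p^k (1−p)^(15−k) over k:
  k=0: C(15,0)·0.69^0·0.31^15 = 0.000000
  k=1: C(15,1)·0.69^1·0.31^14 = 0.000001
  k=2: C(15,2)·0.69^2·0.31^13 = 0.000012
  k=3: C(15,3)·0.69^3·0.31^12 = 0.000118
Total = 0.000131

0.0001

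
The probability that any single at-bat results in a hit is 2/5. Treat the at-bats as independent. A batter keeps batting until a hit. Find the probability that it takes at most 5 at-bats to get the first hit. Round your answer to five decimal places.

0.92224

Y = number of at-bats to the first success; geometric, p = 0.40.
P(Y ≤ 5) = 1 − (1−p)^5 = 1 − 0.0777600 = 0.9222400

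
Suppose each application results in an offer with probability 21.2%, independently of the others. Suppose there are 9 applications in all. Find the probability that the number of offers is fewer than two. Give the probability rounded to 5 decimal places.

X ~ Binomial(9, 0.212); P(X ≤ 1) = Σ C(9,k) p^k (1−p)^(9−k) over k:
  k=0: C(9,0)·0.212^0·0.788^9 = 0.1171483
  k=1: C(9,1)·0.212^1·0.788^8 = 0.2836535
Total = 0.4008018

0.40080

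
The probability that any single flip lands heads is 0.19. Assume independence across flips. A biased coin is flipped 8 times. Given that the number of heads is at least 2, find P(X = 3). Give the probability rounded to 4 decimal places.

0.2868

X ~ Binomial(8, 0.19). Want P(X=3 | X≥2) = P(X=3) / P(X≥2).
P(X=3) = C(8,3)·0.19^3·0.81^5 = 0.133929
P(X≥2) = 1 − 0.185302 − 0.347727 = 0.466971
Ratio = 0.133929 / 0.466971 = 0.286803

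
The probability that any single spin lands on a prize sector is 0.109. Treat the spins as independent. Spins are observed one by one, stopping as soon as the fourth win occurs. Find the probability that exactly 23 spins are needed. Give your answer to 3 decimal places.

Y = trial on which the fourth success occurs; negative binomial, r=4, p=0.109.
P(Y=23) = C(22,3) · p^4 · (1−p)^19
= 1540 · 0.00014116 · 0.1116 = 0.02426

0.024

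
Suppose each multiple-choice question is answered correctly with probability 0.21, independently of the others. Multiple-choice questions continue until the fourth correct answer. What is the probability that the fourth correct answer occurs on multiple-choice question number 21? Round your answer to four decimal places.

0.0403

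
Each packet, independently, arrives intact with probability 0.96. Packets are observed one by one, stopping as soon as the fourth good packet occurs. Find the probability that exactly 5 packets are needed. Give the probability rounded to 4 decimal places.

Y = trial on which the fourth success occurs; negative binomial, r=4, p=0.96.
P(Y=5) = C(4,3) · p^4 · (1−p)^1
= 4 · 0.84935 · 0.04 = 0.135895

0.1359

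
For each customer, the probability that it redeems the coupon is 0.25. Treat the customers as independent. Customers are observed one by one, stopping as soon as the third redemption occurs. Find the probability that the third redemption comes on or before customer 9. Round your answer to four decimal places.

0.3993

Finishing within 9 customers ⇔ at least 3 successes in the first 9. With X ~ Binomial(9, 0.25), P(Y ≤ 9) = 1 − P(X ≤ 2).
  k=0: C(9,0)·0.25^0·0.75^9 = 0.075085
  k=1: C(9,1)·0.25^1·0.75^8 = 0.225254
  k=2: C(9,2)·0.25^2·0.75^7 = 0.300339
1 − 0.600677 = 0.399323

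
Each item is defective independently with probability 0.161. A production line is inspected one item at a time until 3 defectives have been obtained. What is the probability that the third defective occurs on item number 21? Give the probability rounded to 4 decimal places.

Y = trial on which the third success occurs; negative binomial, r=3, p=0.161.
P(Y=21) = C(20,2) · p^3 · (1−p)^18
= 190 · 0.0041733 · 0.042434 = 0.033647

0.0336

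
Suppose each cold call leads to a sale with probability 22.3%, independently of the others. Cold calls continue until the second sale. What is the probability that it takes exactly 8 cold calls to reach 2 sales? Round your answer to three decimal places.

0.077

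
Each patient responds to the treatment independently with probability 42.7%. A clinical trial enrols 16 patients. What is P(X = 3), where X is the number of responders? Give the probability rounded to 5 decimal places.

0.03130

X ~ Binomial(n=16, p=0.427).
P(X=3) = C(16,3) · p^3 · (1−p)^13
= 560 · 0.077854 · 0.00071781 = 0.0312955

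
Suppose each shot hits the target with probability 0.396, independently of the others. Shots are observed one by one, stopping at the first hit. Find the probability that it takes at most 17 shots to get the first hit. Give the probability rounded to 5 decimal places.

Y = number of shots to the first success; geometric, p = 0.396.
P(Y ≤ 17) = 1 − (1−p)^17 = 1 − 0.0001895 = 0.9998105

0.99981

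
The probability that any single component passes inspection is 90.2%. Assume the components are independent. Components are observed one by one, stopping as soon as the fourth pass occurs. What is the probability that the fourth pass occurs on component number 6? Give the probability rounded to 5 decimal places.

Y = trial on which the fourth success occurs; negative binomial, r=4, p=0.902.
P(Y=6) = C(5,3) · p^4 · (1−p)^2
= 10 · 0.66195 · 0.009604 = 0.0635738

0.06357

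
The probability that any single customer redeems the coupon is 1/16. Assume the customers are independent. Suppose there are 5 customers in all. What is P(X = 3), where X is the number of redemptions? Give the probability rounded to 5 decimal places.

0.00215

X ~ Binomial(n=5, p=0.0625).
P(X=3) = C(5,3) · p^3 · (1−p)^2
= 10 · 0.00024414 · 0.87891 = 0.0021458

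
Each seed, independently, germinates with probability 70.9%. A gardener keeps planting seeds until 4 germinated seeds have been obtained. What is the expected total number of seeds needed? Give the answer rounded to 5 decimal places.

5.64175

Y = total seeds until the fourth success; negative binomial with r=4, p=0.709.
E[Y] = r / p = 4 / 0.709 = 5.6417489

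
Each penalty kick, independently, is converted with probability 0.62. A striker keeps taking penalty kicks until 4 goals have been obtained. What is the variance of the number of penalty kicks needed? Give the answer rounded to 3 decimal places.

3.954

Y = total penalty kicks until the fourth success; negative binomial with r=4, p=0.62.
Var(Y) = r(1−p)/p² = 4·0.38 / 0.62² = 3.95421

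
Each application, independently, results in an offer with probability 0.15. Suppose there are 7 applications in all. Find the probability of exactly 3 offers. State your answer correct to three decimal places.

X ~ Binomial(n=7, p=0.15).
P(X=3) = C(7,3) · p^3 · (1−p)^4
= 35 · 0.003375 · 0.52201 = 0.06166

0.062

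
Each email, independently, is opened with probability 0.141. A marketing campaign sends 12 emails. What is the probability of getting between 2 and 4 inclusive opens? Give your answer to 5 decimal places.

X ~ Binomial(12, 0.141); P(2 ≤ X ≤ 4) = Σ C(12,k) p^k (1−p)^(12−k) over k:
  k=2: C(12,2)·0.141^2·0.859^10 = 0.2870211
  k=3: C(12,3)·0.141^3·0.859^9 = 0.1570430
  k=4: C(12,4)·0.141^4·0.859^8 = 0.0579999
Total = 0.5020639

0.50206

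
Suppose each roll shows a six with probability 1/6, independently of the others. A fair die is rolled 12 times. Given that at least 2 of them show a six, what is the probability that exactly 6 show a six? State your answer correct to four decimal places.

0.0107

X ~ Binomial(12, 0.166667). Want P(X=6 | X≥2) = P(X=6) / P(X≥2).
P(X=6) = C(12,6)·0.166667^6·0.833333^6 = 0.006632
P(X≥2) = 1 − 0.112157 − 0.269176 = 0.618667
Ratio = 0.006632 / 0.618667 = 0.010721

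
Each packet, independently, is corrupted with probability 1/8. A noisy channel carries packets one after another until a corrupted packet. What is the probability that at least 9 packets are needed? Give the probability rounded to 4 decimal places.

Y = number of packets to the first success; geometric, p = 0.125.
P(Y > 8) = P(first 8 all fail) = (1−p)^8 = 0.343609

0.3436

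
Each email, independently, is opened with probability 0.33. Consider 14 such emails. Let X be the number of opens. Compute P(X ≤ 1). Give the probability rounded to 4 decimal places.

0.0290

X ~ Binomial(14, 0.33); P(X ≤ 1) = Σ C(14,k) p^k (1−p)^(14−k) over k:
  k=0: C(14,0)·0.33^0·0.67^14 = 0.003673
  k=1: C(14,1)·0.33^1·0.67^13 = 0.025329
Total = 0.029002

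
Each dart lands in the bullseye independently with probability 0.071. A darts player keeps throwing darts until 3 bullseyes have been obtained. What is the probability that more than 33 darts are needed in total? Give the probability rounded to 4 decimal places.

0.5814

Needing more than 33 darts ⇔ fewer than 3 successes in the first 33. With X ~ Binomial(33, 0.071), P(Y > 33) = P(X ≤ 2).
  k=0: C(33,0)·0.071^0·0.929^33 = 0.088007
  k=1: C(33,1)·0.071^1·0.929^32 = 0.221960
  k=2: C(33,2)·0.071^2·0.929^31 = 0.271417
P(X ≤ 2) = 0.581385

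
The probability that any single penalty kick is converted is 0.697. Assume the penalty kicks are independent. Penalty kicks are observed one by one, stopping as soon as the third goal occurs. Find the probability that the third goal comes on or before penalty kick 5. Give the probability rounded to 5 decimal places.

Finishing within 5 penalty kicks ⇔ at least 3 successes in the first 5. With X ~ Binomial(5, 0.697), P(Y ≤ 5) = 1 − P(X ≤ 2).
  k=0: C(5,0)·0.697^0·0.303^5 = 0.0025540
  k=1: C(5,1)·0.697^1·0.303^4 = 0.0293747
  k=2: C(5,2)·0.697^2·0.303^3 = 0.1351430
1 − 0.1670716 = 0.8329284

0.83293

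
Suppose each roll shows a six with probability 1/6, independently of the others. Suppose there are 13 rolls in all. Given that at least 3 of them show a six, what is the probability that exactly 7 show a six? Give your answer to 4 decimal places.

0.0055

X ~ Binomial(13, 0.166667). Want P(X=7 | X≥3) = P(X=7) / P(X≥3).
P(X=7) = C(13,7)·0.166667^7·0.833333^6 = 0.002053
P(X≥3) = 1 − 0.093464 − 0.243006 − 0.291607 = 0.371923
Ratio = 0.002053 / 0.371923 = 0.005520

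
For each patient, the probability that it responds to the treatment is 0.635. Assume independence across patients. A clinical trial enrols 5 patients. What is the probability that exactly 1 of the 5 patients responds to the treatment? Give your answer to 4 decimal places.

X ~ Binomial(n=5, p=0.635).
P(X=1) = C(5,1) · p^1 · (1−p)^4
= 5 · 0.635 · 0.017749 = 0.056353

0.0564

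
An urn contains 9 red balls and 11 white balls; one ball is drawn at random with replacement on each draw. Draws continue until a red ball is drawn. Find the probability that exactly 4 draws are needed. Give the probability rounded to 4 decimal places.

0.0749

Geometric (trials to first success), p = 0.45.
P(Y = 4) = (1−p)^3 · p = 0.16637 · 0.45 = 0.074869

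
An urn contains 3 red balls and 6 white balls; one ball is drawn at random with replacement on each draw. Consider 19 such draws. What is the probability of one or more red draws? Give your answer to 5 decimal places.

0.99955

P(at least one) = 1 − P(none) = 1 − (1 − 0.333333)^19
= 1 − 0.0004511 = 0.9995489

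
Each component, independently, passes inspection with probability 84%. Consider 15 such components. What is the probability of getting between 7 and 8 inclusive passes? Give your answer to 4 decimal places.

X ~ Binomial(15, 0.84); P(7 ≤ X ≤ 8) = Σ C(15,k) p^k (1−p)^(15−k) over k:
  k=7: C(15,7)·0.84^7·0.16^8 = 0.000816
  k=8: C(15,8)·0.84^8·0.16^7 = 0.004282
Total = 0.005097

0.0051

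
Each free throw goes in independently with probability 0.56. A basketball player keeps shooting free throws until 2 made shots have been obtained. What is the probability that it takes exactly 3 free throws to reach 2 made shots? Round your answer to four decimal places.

0.2760

Y = trial on which the second success occurs; negative binomial, r=2, p=0.56.
P(Y=3) = C(2,1) · p^2 · (1−p)^1
= 2 · 0.3136 · 0.44 = 0.275968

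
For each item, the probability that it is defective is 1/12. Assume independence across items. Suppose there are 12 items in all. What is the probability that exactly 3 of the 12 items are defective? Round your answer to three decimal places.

X ~ Binomial(n=12, p=0.083333).
P(X=3) = C(12,3) · p^3 · (1−p)^9
= 220 · 0.0005787 · 0.45699 = 0.05818

0.058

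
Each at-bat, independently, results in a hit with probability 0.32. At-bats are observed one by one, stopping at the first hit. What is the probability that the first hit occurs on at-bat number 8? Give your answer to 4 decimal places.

0.0215

Geometric (trials to first success), p = 0.32.
P(Y = 8) = (1−p)^7 · p = 0.06723 · 0.32 = 0.021514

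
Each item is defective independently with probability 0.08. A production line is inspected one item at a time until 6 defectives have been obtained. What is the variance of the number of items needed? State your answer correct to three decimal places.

862.500

Y = total items until the sixth success; negative binomial with r=6, p=0.08.
Var(Y) = r(1−p)/p² = 6·0.92 / 0.08² = 862.50000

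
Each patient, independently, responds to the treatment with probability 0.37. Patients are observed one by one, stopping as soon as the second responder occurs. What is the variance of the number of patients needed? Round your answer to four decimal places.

9.2038

Y = total patients until the second success; negative binomial with r=2, p=0.37.
Var(Y) = r(1−p)/p² = 2·0.63 / 0.37² = 9.203798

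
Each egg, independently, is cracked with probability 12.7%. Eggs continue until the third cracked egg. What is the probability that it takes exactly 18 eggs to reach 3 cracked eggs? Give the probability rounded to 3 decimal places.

Y = trial on which the third success occurs; negative binomial, r=3, p=0.127.
P(Y=18) = C(17,2) · p^3 · (1−p)^15
= 136 · 0.0020484 · 0.13038 = 0.03632

0.036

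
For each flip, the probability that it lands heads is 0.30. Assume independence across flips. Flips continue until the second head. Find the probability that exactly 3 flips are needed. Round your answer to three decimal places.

Y = trial on which the second success occurs; negative binomial, r=2, p=0.30.
P(Y=3) = C(2,1) · p^2 · (1−p)^1
= 2 · 0.09 · 0.7 = 0.12600

0.126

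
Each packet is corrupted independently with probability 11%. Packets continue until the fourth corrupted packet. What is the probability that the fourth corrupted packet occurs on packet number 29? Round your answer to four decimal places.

Y = trial on which the fourth success occurs; negative binomial, r=4, p=0.11.
P(Y=29) = C(28,3) · p^4 · (1−p)^25
= 3276 · 0.00014641 · 0.054294 = 0.026041

0.0260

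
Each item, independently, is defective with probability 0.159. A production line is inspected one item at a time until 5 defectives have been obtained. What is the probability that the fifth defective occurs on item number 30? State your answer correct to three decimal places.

Y = trial on which the fifth success occurs; negative binomial, r=5, p=0.159.
P(Y=30) = C(29,4) · p^5 · (1−p)^25
= 23751 · 0.00010162 · 0.01318 = 0.03181

0.032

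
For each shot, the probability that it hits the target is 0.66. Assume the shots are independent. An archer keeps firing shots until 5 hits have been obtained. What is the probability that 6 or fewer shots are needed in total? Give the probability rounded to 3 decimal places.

Finishing within 6 shots ⇔ at least 5 successes in the first 6. With X ~ Binomial(6, 0.66), P(Y ≤ 6) = 1 − P(X ≤ 4).
  k=0: C(6,0)·0.66^0·0.34^6 = 0.00154
  k=1: C(6,1)·0.66^1·0.34^5 = 0.01799
  k=2: C(6,2)·0.66^2·0.34^4 = 0.08732
  k=3: C(6,3)·0.66^3·0.34^3 = 0.22599
  k=4: C(6,4)·0.66^4·0.34^2 = 0.32902
1 − 0.66187 = 0.33813

0.338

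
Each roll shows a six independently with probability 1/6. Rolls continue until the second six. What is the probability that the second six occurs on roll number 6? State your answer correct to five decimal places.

Y = trial on which the second success occurs; negative binomial, r=2, p=0.166667.
P(Y=6) = C(5,1) · p^2 · (1−p)^4
= 5 · 0.027778 · 0.48225 = 0.0669796

0.06698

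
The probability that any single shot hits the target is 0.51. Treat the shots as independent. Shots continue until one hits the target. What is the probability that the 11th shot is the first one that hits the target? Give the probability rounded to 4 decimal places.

Geometric (trials to first success), p = 0.51.
P(Y = 11) = (1−p)^10 · p = 0.00079792 · 0.51 = 0.000407

0.0004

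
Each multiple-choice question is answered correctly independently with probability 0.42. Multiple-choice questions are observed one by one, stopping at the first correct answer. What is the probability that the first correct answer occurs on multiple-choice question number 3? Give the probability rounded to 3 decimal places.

0.141

Geometric (trials to first success), p = 0.42.
P(Y = 3) = (1−p)^2 · p = 0.3364 · 0.42 = 0.14129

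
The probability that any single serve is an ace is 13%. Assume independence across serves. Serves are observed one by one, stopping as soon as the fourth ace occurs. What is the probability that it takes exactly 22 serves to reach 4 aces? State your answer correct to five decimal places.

Y = trial on which the fourth success occurs; negative binomial, r=4, p=0.13.
P(Y=22) = C(21,3) · p^4 · (1−p)^18
= 1330 · 0.00028561 · 0.081535 = 0.0309722

0.03097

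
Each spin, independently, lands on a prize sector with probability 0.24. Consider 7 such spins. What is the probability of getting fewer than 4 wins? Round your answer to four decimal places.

0.9383

X ~ Binomial(7, 0.24); P(X ≤ 3) = Σ C(7,k) p^k (1−p)^(7−k) over k:
  k=0: C(7,0)·0.24^0·0.76^7 = 0.146452
  k=1: C(7,1)·0.24^1·0.76^6 = 0.323736
  k=2: C(7,2)·0.24^2·0.76^5 = 0.306697
  k=3: C(7,3)·0.24^3·0.76^4 = 0.161420
Total = 0.938305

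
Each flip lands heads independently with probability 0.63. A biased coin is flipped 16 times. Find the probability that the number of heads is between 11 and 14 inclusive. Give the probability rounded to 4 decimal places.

0.4166

X ~ Binomial(16, 0.63); P(11 ≤ X ≤ 14) = Σ C(16,k) p^k (1−p)^(16−k) over k:
  k=11: C(16,11)·0.63^11·0.37^5 = 0.187948
  k=12: C(16,12)·0.63^12·0.37^4 = 0.133341
  k=13: C(16,13)·0.63^13·0.37^3 = 0.069859
  k=14: C(16,14)·0.63^14·0.37^2 = 0.025489
Total = 0.416637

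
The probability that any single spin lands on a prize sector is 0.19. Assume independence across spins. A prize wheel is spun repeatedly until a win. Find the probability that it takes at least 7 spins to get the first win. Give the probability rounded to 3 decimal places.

Y = number of spins to the first success; geometric, p = 0.19.
P(Y > 6) = P(first 6 all fail) = (1−p)^6 = 0.28243

0.282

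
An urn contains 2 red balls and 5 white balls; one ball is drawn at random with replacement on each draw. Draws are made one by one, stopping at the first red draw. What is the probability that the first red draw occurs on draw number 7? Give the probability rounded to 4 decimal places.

0.0379

Geometric (trials to first success), p = 0.285714.
P(Y = 7) = (1−p)^6 · p = 0.13281 · 0.285714 = 0.037946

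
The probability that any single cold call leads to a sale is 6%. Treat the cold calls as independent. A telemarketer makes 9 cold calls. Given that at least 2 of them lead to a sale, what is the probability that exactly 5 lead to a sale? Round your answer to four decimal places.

X ~ Binomial(9, 0.06). Want P(X=5 | X≥2) = P(X=5) / P(X≥2).
P(X=5) = C(9,5)·0.06^5·0.94^4 = 0.000076
P(X≥2) = 1 − 0.572995 − 0.329167 = 0.097838
Ratio = 0.000076 / 0.097838 = 0.000782

0.0008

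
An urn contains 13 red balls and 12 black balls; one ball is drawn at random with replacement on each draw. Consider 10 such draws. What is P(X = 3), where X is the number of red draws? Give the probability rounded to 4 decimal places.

0.0991

X ~ Binomial(n=10, p=0.52).
P(X=3) = C(10,3) · p^3 · (1−p)^7
= 120 · 0.14061 · 0.0058707 = 0.099056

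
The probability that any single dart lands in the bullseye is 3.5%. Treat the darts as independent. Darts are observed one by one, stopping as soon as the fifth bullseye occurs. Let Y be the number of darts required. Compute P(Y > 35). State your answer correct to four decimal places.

0.9929

Needing more than 35 darts ⇔ fewer than 5 successes in the first 35. With X ~ Binomial(35, 0.035), P(Y > 35) = P(X ≤ 4).
  k=0: C(35,0)·0.035^0·0.965^35 = 0.287380
  k=1: C(35,1)·0.035^1·0.965^34 = 0.364808
  k=2: C(35,2)·0.035^2·0.965^33 = 0.224934
  k=3: C(35,3)·0.035^3·0.965^32 = 0.089740
  k=4: C(35,4)·0.035^4·0.965^31 = 0.026039
P(X ≤ 4) = 0.992901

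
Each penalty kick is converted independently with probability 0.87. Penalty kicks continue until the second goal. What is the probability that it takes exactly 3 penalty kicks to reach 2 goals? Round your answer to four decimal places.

Y = trial on which the second success occurs; negative binomial, r=2, p=0.87.
P(Y=3) = C(2,1) · p^2 · (1−p)^1
= 2 · 0.7569 · 0.13 = 0.196794

0.1968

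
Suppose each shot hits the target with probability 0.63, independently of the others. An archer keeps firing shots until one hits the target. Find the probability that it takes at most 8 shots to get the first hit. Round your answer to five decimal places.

Y = number of shots to the first success; geometric, p = 0.63.
P(Y ≤ 8) = 1 − (1−p)^8 = 1 − 0.0003512 = 0.9996488

0.99965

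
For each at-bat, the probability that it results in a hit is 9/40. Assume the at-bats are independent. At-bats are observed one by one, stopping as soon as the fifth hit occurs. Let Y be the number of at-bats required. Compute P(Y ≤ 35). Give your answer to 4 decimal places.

0.9208

Finishing within 35 at-bats ⇔ at least 5 successes in the first 35. With X ~ Binomial(35, 0.225), P(Y ≤ 35) = 1 − P(X ≤ 4).
  k=0: C(35,0)·0.225^0·0.775^35 = 0.000134
  k=1: C(35,1)·0.225^1·0.775^34 = 0.001357
  k=2: C(35,2)·0.225^2·0.775^33 = 0.006696
  k=3: C(35,3)·0.225^3·0.775^32 = 0.021385
  k=4: C(35,4)·0.225^4·0.775^31 = 0.049669
1 − 0.079240 = 0.920760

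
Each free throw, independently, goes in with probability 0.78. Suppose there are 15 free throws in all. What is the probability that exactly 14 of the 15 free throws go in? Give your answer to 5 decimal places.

0.10182

X ~ Binomial(n=15, p=0.78).
P(X=14) = C(15,14) · p^14 · (1−p)^1
= 15 · 0.030855 · 0.22 = 0.1018212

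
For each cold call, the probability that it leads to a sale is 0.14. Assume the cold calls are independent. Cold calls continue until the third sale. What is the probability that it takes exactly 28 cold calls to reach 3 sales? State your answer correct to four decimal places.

Y = trial on which the third success occurs; negative binomial, r=3, p=0.14.
P(Y=28) = C(27,2) · p^3 · (1−p)^25
= 351 · 0.002744 · 0.023039 = 0.022190

0.0222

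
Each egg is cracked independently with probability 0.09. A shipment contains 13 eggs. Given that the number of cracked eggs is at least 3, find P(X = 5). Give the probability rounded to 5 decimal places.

X ~ Binomial(13, 0.09). Want P(X=5 | X≥3) = P(X=5) / P(X≥3).
P(X=5) = C(13,5)·0.09^5·0.91^8 = 0.0035737
P(X≥3) = 1 − 0.2934527 − 0.3772963 − 0.2238901 = 0.1053609
Ratio = 0.0035737 / 0.1053609 = 0.0339190

0.03392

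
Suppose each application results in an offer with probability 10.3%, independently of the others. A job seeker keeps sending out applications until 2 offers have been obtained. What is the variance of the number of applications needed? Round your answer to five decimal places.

169.10171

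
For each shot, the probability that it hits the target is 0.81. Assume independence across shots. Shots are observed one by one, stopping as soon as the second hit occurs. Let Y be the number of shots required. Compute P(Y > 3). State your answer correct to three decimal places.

Needing more than 3 shots ⇔ fewer than 2 successes in the first 3. With X ~ Binomial(3, 0.81), P(Y > 3) = P(X ≤ 1).
  k=0: C(3,0)·0.81^0·0.19^3 = 0.00686
  k=1: C(3,1)·0.81^1·0.19^2 = 0.08772
P(X ≤ 1) = 0.09458

0.095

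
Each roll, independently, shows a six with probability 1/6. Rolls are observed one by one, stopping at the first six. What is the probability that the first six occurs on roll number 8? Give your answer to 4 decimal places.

0.0465

Geometric (trials to first success), p = 0.166667.
P(Y = 8) = (1−p)^7 · p = 0.27908 · 0.166667 = 0.046514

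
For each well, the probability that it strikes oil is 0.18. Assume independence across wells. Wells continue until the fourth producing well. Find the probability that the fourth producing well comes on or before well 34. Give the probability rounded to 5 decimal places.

0.88402

Finishing within 34 wells ⇔ at least 4 successes in the first 34. With X ~ Binomial(34, 0.18), P(Y ≤ 34) = 1 − P(X ≤ 3).
  k=0: C(34,0)·0.18^0·0.82^34 = 0.0011740
  k=1: C(34,1)·0.18^1·0.82^33 = 0.0087621
  k=2: C(34,2)·0.18^2·0.82^32 = 0.0317359
  k=3: C(34,3)·0.18^3·0.82^31 = 0.0743085
1 − 0.1159805 = 0.8840195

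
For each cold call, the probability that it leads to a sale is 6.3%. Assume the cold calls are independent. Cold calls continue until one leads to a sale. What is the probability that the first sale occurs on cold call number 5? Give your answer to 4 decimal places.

Geometric (trials to first success), p = 0.063.
P(Y = 5) = (1−p)^4 · p = 0.77083 · 0.063 = 0.048562

0.0486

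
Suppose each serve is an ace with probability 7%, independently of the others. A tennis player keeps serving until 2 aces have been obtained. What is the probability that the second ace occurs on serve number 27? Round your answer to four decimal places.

Y = trial on which the second success occurs; negative binomial, r=2, p=0.07.
P(Y=27) = C(26,1) · p^2 · (1−p)^25
= 26 · 0.0049 · 0.16296 = 0.020761

0.0208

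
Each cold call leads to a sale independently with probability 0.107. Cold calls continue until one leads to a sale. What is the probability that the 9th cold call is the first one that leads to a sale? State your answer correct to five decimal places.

0.04327

Geometric (trials to first success), p = 0.107.
P(Y = 9) = (1−p)^8 · p = 0.4044 · 0.107 = 0.0432709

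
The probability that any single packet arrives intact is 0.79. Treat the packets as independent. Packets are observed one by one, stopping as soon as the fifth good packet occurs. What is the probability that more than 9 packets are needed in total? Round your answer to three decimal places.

0.024

Needing more than 9 packets ⇔ fewer than 5 successes in the first 9. With X ~ Binomial(9, 0.79), P(Y > 9) = P(X ≤ 4).
  k=0: C(9,0)·0.79^0·0.21^9 = 0.00000
  k=1: C(9,1)·0.79^1·0.21^8 = 0.00003
  k=2: C(9,2)·0.79^2·0.21^7 = 0.00040
  k=3: C(9,3)·0.79^3·0.21^6 = 0.00355
  k=4: C(9,4)·0.79^4·0.21^5 = 0.02004
P(X ≤ 4) = 0.02403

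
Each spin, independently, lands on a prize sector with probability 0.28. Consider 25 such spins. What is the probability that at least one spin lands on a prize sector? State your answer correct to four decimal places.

0.9997

P(at least one) = 1 − P(none) = 1 − (1 − 0.28)^25
= 1 − 0.000271 = 0.999729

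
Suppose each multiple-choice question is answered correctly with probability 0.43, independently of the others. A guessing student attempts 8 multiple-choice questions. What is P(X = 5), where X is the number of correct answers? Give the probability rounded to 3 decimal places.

0.152

X ~ Binomial(n=8, p=0.43).
P(X=5) = C(8,5) · p^5 · (1−p)^3
= 56 · 0.014701 · 0.18519 = 0.15246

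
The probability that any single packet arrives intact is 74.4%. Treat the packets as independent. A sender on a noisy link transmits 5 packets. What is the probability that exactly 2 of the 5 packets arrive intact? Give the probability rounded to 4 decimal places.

0.0929

X ~ Binomial(n=5, p=0.744).
P(X=2) = C(5,2) · p^2 · (1−p)^3
= 10 · 0.55354 · 0.016777 = 0.092868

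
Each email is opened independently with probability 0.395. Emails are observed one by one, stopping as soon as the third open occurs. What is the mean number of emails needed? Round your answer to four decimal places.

7.5949

Y = total emails until the third success; negative binomial with r=3, p=0.395.
E[Y] = r / p = 3 / 0.395 = 7.594937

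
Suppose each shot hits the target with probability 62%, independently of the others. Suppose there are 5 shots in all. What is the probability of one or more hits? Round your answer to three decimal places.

0.992

P(at least one) = 1 − P(none) = 1 − (1 − 0.62)^5
= 1 − 0.00792 = 0.99208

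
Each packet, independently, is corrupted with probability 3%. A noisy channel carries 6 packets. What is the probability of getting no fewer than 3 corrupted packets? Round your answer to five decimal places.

X ~ Binomial(6, 0.03); P(X ≥ 3) = Σ C(6,k) p^k (1−p)^(6−k) over k:
  k=3: C(6,3)·0.03^3·0.97^3 = 0.0004928
  k=4: C(6,4)·0.03^4·0.97^2 = 0.0000114
  k=5: C(6,5)·0.03^5·0.97^1 = 0.0000001
  k=6: C(6,6)·0.03^6·0.97^0 = 0.0000000
Total = 0.0005044

0.00050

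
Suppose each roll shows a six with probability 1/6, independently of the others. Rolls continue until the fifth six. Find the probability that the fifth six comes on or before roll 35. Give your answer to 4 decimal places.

Finishing within 35 rolls ⇔ at least 5 successes in the first 35. With X ~ Binomial(35, 0.166667), P(Y ≤ 35) = 1 − P(X ≤ 4).
  k=0: C(35,0)·0.166667^0·0.833333^35 = 0.001693
  k=1: C(35,1)·0.166667^1·0.833333^34 = 0.011851
  k=2: C(35,2)·0.166667^2·0.833333^33 = 0.040293
  k=3: C(35,3)·0.166667^3·0.833333^32 = 0.088645
  k=4: C(35,4)·0.166667^4·0.833333^31 = 0.141833
1 − 0.284315 = 0.715685

0.7157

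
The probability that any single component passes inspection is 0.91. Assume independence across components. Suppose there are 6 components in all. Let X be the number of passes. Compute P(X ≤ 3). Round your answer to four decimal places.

0.0118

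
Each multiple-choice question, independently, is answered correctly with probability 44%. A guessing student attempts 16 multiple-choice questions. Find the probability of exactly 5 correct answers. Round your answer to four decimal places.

X ~ Binomial(n=16, p=0.44).
P(X=5) = C(16,5) · p^5 · (1−p)^11
= 4368 · 0.016492 · 0.0016985 = 0.122353

0.1224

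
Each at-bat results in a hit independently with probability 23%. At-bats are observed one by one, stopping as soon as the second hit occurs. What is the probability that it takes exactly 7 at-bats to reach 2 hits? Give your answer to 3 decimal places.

Y = trial on which the second success occurs; negative binomial, r=2, p=0.23.
P(Y=7) = C(6,1) · p^2 · (1−p)^5
= 6 · 0.0529 · 0.27068 = 0.08591

0.086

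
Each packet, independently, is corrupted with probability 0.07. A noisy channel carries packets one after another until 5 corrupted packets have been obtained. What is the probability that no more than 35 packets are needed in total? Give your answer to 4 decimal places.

0.0948

Finishing within 35 packets ⇔ at least 5 successes in the first 35. With X ~ Binomial(35, 0.07), P(Y ≤ 35) = 1 − P(X ≤ 4).
  k=0: C(35,0)·0.07^0·0.93^35 = 0.078868
  k=1: C(35,1)·0.07^1·0.93^34 = 0.207772
  k=2: C(35,2)·0.07^2·0.93^33 = 0.265858
  k=3: C(35,3)·0.07^3·0.93^32 = 0.220119
  k=4: C(35,4)·0.07^4·0.93^31 = 0.132545
1 − 0.905163 = 0.094837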